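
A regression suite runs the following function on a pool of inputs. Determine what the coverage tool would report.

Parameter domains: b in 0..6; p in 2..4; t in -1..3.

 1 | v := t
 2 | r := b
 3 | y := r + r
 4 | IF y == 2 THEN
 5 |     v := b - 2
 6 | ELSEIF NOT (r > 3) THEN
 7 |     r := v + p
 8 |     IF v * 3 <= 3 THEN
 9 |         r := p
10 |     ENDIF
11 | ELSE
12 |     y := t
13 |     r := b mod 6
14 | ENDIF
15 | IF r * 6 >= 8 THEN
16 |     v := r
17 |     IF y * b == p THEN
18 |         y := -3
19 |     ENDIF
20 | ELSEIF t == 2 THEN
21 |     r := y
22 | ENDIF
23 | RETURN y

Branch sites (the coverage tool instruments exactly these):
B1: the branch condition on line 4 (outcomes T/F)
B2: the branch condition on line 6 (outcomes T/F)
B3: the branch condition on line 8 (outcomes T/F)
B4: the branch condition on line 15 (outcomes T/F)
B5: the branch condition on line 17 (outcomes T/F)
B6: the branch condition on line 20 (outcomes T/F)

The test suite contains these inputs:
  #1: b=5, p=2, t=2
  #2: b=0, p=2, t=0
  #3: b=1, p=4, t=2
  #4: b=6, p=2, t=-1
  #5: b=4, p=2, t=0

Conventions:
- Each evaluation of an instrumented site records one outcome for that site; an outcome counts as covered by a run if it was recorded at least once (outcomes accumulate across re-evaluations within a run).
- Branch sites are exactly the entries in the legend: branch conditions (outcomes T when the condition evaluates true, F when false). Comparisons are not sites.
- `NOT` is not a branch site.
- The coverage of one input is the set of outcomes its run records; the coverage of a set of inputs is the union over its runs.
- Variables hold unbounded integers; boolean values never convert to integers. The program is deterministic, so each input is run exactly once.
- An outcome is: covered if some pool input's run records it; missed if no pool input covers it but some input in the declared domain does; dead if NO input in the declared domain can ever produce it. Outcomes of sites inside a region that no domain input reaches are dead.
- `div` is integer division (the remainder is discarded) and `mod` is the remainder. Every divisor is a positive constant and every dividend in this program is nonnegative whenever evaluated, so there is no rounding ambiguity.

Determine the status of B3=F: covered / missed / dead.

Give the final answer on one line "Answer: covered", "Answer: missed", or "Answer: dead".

no pool input records B3=F
but domain input (b=0, p=2, t=2) does record it -> reachable, so missed

Answer: missed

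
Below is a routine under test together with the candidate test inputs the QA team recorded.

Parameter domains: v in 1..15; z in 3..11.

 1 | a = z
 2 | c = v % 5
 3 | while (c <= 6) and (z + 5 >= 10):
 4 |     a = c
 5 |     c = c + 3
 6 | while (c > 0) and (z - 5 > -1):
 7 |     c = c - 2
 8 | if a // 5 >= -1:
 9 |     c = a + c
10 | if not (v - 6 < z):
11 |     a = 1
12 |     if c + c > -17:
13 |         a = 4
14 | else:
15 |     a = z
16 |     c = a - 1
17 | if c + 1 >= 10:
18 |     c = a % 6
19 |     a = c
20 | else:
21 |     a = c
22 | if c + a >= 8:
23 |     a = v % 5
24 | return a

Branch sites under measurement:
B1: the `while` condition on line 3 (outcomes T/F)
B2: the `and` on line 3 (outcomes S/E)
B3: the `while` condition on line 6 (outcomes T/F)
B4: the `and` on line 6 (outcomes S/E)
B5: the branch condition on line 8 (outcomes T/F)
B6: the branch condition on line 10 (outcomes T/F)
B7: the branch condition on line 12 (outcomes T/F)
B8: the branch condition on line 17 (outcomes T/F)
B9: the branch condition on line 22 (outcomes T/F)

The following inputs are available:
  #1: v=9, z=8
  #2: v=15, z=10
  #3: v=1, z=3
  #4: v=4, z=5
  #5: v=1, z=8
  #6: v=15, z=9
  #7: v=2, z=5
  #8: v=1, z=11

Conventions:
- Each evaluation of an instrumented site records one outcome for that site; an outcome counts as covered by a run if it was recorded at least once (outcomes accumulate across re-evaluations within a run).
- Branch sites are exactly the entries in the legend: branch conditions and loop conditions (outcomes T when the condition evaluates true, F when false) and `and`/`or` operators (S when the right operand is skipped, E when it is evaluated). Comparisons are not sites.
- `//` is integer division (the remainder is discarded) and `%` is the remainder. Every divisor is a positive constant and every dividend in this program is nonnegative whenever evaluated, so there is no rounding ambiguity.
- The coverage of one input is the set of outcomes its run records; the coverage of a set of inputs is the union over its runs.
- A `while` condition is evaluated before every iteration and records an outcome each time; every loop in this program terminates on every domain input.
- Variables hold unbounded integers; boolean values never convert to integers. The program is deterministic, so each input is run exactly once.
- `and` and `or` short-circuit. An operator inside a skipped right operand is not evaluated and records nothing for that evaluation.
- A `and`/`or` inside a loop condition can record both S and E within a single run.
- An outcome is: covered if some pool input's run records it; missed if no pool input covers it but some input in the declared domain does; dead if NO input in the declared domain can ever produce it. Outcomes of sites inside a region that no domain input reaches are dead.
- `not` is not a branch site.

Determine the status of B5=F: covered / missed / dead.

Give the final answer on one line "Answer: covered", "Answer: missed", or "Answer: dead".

no pool input records B5=F
checking all 135 inputs in the declared domain: B5=F is never recorded -> dead

Answer: dead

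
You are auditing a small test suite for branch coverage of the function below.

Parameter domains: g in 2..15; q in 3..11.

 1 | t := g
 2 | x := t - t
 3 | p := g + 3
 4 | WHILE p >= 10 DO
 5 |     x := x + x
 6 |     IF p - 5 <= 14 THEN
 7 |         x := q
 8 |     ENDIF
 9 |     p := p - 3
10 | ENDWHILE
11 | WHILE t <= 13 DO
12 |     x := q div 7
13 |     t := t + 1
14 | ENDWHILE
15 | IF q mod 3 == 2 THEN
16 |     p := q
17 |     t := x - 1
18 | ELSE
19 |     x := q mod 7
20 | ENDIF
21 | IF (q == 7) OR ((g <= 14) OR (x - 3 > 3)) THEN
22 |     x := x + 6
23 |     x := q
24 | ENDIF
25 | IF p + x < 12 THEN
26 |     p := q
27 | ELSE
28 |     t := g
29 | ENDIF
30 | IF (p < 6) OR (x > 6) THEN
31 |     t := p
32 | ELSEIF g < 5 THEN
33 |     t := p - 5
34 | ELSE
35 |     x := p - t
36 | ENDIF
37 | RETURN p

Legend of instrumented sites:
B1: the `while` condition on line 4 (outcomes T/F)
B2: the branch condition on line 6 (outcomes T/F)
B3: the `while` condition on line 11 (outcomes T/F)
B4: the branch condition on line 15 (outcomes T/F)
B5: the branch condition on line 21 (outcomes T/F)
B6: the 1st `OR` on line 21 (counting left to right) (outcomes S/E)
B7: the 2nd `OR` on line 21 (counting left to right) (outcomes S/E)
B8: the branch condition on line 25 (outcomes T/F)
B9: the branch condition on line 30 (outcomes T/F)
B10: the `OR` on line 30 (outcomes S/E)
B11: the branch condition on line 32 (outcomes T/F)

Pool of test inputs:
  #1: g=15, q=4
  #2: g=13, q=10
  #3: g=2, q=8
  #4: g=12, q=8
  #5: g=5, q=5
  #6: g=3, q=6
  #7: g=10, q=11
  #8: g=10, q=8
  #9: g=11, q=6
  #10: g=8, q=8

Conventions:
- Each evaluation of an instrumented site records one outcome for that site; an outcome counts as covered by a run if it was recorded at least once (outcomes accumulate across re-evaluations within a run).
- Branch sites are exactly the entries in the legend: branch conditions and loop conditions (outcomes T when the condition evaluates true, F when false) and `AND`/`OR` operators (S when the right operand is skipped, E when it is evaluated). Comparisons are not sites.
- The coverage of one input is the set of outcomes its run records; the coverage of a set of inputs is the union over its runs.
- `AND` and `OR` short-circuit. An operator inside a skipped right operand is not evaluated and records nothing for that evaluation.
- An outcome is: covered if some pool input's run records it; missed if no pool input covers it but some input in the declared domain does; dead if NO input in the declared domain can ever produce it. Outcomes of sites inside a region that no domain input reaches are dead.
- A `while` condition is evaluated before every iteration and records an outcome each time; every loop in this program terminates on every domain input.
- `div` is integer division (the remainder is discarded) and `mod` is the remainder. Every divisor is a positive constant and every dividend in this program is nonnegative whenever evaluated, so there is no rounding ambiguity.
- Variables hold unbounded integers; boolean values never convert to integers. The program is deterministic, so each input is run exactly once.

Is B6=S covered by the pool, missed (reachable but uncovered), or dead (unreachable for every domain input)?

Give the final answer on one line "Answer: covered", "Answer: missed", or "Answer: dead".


no pool input records B6=S
but domain input (g=2, q=7) does record it -> reachable, so missed
Answer: missed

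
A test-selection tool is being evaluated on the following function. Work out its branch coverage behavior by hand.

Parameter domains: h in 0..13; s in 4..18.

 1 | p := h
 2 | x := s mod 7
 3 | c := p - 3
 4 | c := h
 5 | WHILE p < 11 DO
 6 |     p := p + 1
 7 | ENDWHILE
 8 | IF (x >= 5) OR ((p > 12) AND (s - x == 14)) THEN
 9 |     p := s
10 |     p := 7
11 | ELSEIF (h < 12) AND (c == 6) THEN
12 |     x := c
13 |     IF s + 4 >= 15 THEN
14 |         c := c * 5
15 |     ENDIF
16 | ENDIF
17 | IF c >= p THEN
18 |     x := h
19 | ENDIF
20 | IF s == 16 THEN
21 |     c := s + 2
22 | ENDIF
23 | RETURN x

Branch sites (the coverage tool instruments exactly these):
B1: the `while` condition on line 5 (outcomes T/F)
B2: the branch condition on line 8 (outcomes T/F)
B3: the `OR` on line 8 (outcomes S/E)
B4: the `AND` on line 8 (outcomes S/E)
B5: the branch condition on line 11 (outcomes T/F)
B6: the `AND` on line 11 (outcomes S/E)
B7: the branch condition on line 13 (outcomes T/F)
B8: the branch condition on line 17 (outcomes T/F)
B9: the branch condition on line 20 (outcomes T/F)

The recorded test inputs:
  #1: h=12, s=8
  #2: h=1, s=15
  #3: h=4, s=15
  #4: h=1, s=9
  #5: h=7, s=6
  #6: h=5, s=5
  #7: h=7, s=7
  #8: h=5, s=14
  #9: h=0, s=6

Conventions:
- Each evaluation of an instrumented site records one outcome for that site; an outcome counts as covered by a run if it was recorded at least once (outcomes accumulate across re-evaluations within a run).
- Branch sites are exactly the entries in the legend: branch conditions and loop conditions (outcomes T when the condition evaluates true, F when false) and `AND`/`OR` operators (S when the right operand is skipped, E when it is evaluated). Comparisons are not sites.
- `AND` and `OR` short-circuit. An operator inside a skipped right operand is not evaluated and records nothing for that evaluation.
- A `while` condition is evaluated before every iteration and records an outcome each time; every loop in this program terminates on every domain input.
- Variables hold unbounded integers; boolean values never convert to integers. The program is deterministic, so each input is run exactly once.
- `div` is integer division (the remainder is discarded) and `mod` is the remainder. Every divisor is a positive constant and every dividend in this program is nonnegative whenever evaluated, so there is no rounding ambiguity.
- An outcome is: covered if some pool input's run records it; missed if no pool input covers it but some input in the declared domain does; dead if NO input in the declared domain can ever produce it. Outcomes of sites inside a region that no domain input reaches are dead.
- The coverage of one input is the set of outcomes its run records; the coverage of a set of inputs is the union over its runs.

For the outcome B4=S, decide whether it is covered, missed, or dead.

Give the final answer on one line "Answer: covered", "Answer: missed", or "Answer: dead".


B4=S is recorded by pool input(s) 1, 2, 3, 4, 7, 8 -> covered
Answer: covered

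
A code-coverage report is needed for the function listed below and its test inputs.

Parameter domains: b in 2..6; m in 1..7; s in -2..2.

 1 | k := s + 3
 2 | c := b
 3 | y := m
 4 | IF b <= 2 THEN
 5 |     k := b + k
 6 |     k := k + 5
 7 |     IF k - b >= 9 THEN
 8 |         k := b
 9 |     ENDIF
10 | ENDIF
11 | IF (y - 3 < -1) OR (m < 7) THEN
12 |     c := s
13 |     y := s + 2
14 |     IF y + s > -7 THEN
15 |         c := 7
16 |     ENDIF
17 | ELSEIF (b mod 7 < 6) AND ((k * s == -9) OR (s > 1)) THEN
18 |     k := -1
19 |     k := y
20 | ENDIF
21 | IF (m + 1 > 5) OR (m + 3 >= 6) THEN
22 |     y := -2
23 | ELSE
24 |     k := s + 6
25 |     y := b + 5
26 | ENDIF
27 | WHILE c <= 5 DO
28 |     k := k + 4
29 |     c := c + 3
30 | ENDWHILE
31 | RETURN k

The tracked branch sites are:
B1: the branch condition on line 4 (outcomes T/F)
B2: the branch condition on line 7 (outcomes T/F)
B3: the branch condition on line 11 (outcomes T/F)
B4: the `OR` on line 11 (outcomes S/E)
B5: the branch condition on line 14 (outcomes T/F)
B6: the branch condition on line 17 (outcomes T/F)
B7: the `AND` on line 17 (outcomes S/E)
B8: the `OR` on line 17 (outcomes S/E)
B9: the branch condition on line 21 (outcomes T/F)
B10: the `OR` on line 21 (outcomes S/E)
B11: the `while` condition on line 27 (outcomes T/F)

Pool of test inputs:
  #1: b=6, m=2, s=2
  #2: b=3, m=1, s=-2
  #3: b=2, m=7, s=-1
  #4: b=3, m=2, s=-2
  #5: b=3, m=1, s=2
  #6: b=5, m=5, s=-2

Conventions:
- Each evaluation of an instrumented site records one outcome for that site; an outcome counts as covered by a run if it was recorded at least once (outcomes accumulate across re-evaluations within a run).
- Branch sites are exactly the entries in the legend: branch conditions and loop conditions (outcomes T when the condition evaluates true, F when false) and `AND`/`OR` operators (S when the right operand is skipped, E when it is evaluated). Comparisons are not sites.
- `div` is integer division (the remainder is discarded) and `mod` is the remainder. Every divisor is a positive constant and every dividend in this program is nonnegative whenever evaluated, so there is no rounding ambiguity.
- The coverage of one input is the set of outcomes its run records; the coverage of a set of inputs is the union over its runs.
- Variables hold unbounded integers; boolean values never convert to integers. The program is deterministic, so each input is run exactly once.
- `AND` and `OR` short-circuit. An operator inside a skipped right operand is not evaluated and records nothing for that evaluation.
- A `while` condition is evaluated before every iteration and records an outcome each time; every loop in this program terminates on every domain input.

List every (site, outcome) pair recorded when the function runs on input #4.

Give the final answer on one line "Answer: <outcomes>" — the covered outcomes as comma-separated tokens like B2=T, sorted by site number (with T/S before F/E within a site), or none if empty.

Event log for input #4 (b=3, m=2, s=-2):
  B1->F, B4->E, B3->T, B5->T, B10->E, B9->F, B11->F
as a set, this run covers: B1=F, B3=T, B4=E, B5=T, B9=F, B10=E, B11=F

Answer: B1=F, B3=T, B4=E, B5=T, B9=F, B10=E, B11=F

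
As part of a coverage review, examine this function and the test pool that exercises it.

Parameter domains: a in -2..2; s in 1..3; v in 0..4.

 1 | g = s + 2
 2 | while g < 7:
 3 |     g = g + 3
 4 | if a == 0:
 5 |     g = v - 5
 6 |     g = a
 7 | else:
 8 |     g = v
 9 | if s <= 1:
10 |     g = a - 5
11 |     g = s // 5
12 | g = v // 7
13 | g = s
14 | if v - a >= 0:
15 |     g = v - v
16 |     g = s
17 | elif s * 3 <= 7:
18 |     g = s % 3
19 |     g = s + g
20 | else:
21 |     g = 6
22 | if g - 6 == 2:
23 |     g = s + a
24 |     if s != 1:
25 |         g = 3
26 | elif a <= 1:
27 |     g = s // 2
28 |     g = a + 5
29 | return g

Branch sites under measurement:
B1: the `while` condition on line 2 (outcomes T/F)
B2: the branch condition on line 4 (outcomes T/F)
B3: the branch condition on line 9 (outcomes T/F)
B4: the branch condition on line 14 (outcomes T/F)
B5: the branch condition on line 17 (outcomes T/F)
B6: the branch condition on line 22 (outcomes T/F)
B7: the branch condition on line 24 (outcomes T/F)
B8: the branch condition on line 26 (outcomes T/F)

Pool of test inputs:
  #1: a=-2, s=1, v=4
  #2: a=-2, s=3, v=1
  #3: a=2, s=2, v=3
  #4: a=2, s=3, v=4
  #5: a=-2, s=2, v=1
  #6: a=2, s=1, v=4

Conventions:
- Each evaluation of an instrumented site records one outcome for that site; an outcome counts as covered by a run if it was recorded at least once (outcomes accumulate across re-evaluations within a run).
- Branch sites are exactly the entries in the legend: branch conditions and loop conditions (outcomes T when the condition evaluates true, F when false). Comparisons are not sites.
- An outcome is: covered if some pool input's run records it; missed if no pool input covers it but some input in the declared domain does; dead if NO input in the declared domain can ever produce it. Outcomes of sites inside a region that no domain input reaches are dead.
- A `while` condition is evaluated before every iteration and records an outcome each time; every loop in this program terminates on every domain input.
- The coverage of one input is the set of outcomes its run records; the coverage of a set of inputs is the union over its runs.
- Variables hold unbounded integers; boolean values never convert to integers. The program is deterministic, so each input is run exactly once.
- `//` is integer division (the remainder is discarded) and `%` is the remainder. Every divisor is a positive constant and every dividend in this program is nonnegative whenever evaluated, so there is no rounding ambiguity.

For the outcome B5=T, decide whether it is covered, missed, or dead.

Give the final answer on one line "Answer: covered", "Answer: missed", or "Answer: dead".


no pool input records B5=T
but domain input (a=1, s=1, v=0) does record it -> reachable, so missed
Answer: missed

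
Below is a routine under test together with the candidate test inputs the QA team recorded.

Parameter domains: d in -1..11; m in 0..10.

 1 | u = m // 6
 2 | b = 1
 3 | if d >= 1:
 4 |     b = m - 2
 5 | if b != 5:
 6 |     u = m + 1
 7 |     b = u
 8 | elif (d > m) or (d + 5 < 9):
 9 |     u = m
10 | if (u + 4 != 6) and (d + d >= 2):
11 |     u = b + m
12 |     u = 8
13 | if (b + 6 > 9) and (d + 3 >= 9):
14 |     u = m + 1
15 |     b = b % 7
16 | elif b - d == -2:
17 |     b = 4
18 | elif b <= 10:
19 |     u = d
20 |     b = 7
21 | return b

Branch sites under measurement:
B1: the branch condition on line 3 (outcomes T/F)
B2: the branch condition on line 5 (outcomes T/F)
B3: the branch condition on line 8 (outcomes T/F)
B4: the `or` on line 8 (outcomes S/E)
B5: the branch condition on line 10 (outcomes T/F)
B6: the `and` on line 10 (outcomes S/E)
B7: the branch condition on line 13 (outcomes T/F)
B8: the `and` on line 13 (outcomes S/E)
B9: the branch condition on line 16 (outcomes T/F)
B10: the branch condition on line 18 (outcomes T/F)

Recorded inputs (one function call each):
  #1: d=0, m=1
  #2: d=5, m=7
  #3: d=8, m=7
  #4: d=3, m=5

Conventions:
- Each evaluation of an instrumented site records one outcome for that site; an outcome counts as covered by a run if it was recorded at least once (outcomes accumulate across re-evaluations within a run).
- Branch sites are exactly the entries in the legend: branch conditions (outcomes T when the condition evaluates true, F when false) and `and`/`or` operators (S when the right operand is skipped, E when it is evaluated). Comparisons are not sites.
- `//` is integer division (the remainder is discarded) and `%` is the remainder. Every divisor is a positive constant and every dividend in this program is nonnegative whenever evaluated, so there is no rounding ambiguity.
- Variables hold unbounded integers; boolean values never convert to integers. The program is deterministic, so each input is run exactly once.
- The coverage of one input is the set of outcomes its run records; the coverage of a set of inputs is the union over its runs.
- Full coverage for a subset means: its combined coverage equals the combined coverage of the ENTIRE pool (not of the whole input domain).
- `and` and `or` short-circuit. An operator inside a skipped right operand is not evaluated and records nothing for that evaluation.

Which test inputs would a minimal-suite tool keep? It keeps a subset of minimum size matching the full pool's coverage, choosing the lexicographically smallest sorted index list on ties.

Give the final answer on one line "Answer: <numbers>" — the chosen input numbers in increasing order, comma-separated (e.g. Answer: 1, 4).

#1 (d=0, m=1) -> B1->F, B2->T, B6->S, B5->F, B8->S, B7->F, B9->F, B10->T; covered: B1=F, B2=T, B5=F, B6=S, B7=F, B8=S, B9=F, B10=T
#2 (d=5, m=7) -> B1->T, B2->F, B4->E, B3->F, B6->E, B5->T, B8->E, B7->F, B9->F, B10->T; covered: B1=T, B2=F, B3=F, B4=E, B5=T, B6=E, B7=F, B8=E, B9=F, B10=T
#3 (d=8, m=7) -> B1->T, B2->F, B4->S, B3->T, B6->E, B5->T, B8->E, B7->T; covered: B1=T, B2=F, B3=T, B4=S, B5=T, B6=E, B7=T, B8=E
#4 (d=3, m=5) -> B1->T, B2->T, B6->E, B5->T, B8->E, B7->F, B9->F, B10->T; covered: B1=T, B2=T, B5=T, B6=E, B7=F, B8=E, B9=F, B10=T
the full pool covers 18 outcomes: B1=T, B1=F, B2=T, B2=F, B3=T, B3=F, B4=S, B4=E, B5=T, B5=F, B6=S, B6=E, B7=T, B7=F, B8=S, B8=E, B9=F, B10=T
no size-1 subset reaches all 18 outcomes (best union: 10/18)
no size-2 subset reaches all 18 outcomes (best union: 16/18)
the canonical winner is {1, 2, 3}: size 3, full 18-outcome coverage, earliest index list among size-3 covers

Answer: 1, 2, 3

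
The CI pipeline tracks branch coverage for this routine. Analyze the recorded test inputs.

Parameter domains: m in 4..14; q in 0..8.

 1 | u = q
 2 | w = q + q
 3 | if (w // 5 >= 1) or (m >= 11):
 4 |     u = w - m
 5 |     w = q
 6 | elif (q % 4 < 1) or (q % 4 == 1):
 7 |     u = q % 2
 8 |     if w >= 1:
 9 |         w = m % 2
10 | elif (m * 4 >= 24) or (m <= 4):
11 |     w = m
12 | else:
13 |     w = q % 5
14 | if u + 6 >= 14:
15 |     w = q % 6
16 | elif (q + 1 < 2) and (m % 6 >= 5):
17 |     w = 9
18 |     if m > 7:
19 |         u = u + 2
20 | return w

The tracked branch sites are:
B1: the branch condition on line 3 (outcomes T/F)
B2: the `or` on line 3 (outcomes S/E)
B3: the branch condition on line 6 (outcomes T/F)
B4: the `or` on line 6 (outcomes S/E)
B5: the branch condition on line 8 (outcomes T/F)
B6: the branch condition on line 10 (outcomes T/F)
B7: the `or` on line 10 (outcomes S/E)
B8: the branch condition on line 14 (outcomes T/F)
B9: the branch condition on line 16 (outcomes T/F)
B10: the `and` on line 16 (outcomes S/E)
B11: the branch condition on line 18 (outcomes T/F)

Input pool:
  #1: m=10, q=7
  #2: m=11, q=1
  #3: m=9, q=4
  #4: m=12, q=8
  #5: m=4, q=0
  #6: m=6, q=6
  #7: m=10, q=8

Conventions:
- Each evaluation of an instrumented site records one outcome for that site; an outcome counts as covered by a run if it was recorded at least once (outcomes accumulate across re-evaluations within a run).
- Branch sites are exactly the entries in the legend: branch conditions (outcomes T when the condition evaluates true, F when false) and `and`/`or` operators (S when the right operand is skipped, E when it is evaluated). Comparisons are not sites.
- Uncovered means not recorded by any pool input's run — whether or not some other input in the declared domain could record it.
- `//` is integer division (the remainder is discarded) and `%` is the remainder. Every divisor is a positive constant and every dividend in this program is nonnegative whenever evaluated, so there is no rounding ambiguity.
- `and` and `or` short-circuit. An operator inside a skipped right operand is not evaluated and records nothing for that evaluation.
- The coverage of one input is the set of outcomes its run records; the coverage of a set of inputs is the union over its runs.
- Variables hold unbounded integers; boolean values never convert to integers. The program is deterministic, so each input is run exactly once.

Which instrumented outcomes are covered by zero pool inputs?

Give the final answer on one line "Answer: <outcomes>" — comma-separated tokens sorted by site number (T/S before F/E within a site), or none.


#1 (m=10, q=7) -> B2->S, B1->T, B8->F, B10->S, B9->F; covered: B1=T, B2=S, B8=F, B9=F, B10=S
#2 (m=11, q=1) -> B2->E, B1->T, B8->F, B10->S, B9->F; covered: B1=T, B2=E, B8=F, B9=F, B10=S
#3 (m=9, q=4) -> B2->S, B1->T, B8->F, B10->S, B9->F; covered: B1=T, B2=S, B8=F, B9=F, B10=S
#4 (m=12, q=8) -> B2->S, B1->T, B8->F, B10->S, B9->F; covered: B1=T, B2=S, B8=F, B9=F, B10=S
#5 (m=4, q=0) -> B2->E, B1->F, B4->S, B3->T, B5->F, B8->F, B10->E, B9->F; covered: B1=F, B2=E, B3=T, B4=S, B5=F, B8=F, B9=F, B10=E
#6 (m=6, q=6) -> B2->S, B1->T, B8->F, B10->S, B9->F; covered: B1=T, B2=S, B8=F, B9=F, B10=S
#7 (m=10, q=8) -> B2->S, B1->T, B8->F, B10->S, B9->F; covered: B1=T, B2=S, B8=F, B9=F, B10=S
union over the pool: B1=T, B1=F, B2=S, B2=E, B3=T, B4=S, B5=F, B8=F, B9=F, B10=S, B10=E
uncovered (11 of 22): B3=F, B4=E, B5=T, B6=T, B6=F, B7=S, B7=E, B8=T, B9=T, B11=T, B11=F
Answer: B3=F, B4=E, B5=T, B6=T, B6=F, B7=S, B7=E, B8=T, B9=T, B11=T, B11=F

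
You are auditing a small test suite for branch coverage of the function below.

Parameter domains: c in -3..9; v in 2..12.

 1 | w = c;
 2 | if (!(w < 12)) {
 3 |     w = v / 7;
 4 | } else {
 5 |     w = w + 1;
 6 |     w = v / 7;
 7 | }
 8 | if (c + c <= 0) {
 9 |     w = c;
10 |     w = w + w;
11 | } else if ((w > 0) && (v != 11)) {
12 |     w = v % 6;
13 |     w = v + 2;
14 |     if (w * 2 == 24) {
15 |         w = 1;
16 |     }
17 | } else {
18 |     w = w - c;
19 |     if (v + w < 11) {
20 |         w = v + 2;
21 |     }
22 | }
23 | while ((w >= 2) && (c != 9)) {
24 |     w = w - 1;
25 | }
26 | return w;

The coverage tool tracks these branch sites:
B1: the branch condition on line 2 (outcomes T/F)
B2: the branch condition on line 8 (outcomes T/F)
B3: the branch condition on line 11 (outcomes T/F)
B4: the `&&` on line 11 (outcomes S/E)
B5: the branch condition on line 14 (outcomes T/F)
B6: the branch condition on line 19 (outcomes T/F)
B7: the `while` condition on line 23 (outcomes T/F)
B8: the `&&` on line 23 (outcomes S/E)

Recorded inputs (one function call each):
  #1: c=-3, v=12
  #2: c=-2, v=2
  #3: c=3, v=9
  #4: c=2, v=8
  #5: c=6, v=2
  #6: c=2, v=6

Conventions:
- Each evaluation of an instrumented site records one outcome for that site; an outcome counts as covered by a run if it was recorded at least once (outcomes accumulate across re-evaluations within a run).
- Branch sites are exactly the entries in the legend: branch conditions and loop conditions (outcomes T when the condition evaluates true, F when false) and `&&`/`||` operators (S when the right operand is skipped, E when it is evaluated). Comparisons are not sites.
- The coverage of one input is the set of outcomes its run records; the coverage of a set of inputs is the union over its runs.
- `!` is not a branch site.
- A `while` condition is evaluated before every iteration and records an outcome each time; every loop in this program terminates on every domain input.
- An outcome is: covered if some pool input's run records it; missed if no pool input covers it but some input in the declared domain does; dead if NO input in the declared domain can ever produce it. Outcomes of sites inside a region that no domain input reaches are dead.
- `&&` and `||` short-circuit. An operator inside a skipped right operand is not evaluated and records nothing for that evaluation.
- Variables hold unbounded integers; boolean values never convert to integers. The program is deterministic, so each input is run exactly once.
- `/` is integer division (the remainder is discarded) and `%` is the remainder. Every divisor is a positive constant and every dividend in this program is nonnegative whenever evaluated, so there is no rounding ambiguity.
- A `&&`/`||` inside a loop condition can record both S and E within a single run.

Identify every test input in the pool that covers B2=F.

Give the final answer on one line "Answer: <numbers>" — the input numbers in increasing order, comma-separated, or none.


input #1 (c=-3, v=12): does not record B2=F
input #2 (c=-2, v=2): does not record B2=F
input #3 (c=3, v=9): records B2=F
input #4 (c=2, v=8): records B2=F
input #5 (c=6, v=2): records B2=F
input #6 (c=2, v=6): records B2=F
Answer: 3, 4, 5, 6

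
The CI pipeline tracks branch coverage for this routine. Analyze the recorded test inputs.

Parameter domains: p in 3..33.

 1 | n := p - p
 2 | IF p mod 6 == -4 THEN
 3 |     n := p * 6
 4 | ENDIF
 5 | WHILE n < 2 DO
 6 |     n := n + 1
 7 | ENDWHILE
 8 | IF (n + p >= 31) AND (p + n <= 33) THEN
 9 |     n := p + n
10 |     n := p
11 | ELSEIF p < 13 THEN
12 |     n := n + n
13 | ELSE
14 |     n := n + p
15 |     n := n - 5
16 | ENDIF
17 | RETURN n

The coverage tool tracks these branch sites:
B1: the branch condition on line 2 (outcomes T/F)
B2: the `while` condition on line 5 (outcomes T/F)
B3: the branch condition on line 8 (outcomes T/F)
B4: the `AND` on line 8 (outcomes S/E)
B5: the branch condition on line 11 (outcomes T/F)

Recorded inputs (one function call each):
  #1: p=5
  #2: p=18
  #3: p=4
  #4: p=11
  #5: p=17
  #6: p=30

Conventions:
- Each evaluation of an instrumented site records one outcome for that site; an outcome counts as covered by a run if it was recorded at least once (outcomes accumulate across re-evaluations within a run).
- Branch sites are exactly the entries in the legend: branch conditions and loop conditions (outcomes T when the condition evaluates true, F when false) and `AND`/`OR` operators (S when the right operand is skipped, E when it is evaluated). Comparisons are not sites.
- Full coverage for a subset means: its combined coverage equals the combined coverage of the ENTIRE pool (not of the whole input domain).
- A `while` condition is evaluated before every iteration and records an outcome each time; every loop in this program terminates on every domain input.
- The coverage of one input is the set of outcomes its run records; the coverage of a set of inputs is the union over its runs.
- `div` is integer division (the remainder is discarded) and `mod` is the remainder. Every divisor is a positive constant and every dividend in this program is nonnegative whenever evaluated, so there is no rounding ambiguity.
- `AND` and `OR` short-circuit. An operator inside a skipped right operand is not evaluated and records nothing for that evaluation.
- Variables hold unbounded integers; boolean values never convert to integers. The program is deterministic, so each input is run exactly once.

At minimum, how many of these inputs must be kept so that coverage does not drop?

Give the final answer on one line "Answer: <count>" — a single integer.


input #1, p=5: events B1->F, B2->T, B2->T, B2->F, B4->S, B3->F, B5->T; outcomes B1=F, B2=T, B2=F, B3=F, B4=S, B5=T
input #2, p=18: events B1->F, B2->T, B2->T, B2->F, B4->S, B3->F, B5->F; outcomes B1=F, B2=T, B2=F, B3=F, B4=S, B5=F
input #3, p=4: events B1->F, B2->T, B2->T, B2->F, B4->S, B3->F, B5->T; outcomes B1=F, B2=T, B2=F, B3=F, B4=S, B5=T
input #4, p=11: events B1->F, B2->T, B2->T, B2->F, B4->S, B3->F, B5->T; outcomes B1=F, B2=T, B2=F, B3=F, B4=S, B5=T
input #5, p=17: events B1->F, B2->T, B2->T, B2->F, B4->S, B3->F, B5->F; outcomes B1=F, B2=T, B2=F, B3=F, B4=S, B5=F
input #6, p=30: events B1->F, B2->T, B2->T, B2->F, B4->E, B3->T; outcomes B1=F, B2=T, B2=F, B3=T, B4=E
pool-wide coverage (9 outcomes): B1=F, B2=T, B2=F, B3=T, B3=F, B4=S, B4=E, B5=T, B5=F
every size-1 subset falls short of the 9 outcomes (best: 6/9)
every size-2 subset falls short of the 9 outcomes (best: 8/9)
at size 3, {1, 2, 6} reaches all 9 outcomes; every lexicographically earlier size-3 subset fails
Answer: 3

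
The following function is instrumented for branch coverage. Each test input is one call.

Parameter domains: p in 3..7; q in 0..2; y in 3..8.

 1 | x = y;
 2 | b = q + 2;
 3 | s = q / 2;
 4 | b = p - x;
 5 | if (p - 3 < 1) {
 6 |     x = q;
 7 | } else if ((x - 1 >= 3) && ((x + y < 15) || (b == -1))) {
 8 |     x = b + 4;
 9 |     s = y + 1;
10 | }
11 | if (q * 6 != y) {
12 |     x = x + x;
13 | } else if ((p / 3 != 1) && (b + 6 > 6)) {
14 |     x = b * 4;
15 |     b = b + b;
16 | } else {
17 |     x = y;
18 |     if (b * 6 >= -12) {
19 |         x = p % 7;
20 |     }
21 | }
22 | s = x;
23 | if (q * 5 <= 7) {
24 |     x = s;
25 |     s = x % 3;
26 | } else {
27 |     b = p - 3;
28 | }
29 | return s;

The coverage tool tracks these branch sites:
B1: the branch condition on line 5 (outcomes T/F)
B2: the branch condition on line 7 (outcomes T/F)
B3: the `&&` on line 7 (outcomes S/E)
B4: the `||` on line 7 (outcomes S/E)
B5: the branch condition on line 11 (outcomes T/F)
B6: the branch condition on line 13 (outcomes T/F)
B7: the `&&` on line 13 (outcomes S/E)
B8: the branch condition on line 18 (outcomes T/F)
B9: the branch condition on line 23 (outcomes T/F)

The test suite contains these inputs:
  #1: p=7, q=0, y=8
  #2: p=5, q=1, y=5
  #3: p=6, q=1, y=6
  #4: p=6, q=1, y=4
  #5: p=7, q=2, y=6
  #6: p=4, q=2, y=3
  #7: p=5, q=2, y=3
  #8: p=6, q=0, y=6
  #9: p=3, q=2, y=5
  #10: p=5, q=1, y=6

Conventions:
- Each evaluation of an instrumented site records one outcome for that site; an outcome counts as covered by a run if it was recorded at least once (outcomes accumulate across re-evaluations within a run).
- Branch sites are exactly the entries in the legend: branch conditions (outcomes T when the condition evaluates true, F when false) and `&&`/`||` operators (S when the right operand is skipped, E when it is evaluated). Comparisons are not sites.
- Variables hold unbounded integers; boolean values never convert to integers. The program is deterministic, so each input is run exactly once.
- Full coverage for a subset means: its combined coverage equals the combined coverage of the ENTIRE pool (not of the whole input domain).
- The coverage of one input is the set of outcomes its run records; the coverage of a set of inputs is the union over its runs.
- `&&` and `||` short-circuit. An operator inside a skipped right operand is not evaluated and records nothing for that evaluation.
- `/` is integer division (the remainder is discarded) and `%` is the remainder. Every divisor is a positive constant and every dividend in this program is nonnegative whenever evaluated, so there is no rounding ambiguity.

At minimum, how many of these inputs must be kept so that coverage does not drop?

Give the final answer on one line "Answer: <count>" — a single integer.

run #1 (p=7, q=0, y=8) runs B1->F, B3->E, B4->E, B2->T, B5->T, B9->T; records B1=F, B2=T, B3=E, B4=E, B5=T, B9=T
run #2 (p=5, q=1, y=5) runs B1->F, B3->E, B4->S, B2->T, B5->T, B9->T; records B1=F, B2=T, B3=E, B4=S, B5=T, B9=T
run #3 (p=6, q=1, y=6) runs B1->F, B3->E, B4->S, B2->T, B5->F, B7->E, B6->F, B8->T, B9->T; records B1=F, B2=T, B3=E, B4=S, B5=F, B6=F, B7=E, B8=T, B9=T
run #4 (p=6, q=1, y=4) runs B1->F, B3->E, B4->S, B2->T, B5->T, B9->T; records B1=F, B2=T, B3=E, B4=S, B5=T, B9=T
run #5 (p=7, q=2, y=6) runs B1->F, B3->E, B4->S, B2->T, B5->T, B9->F; records B1=F, B2=T, B3=E, B4=S, B5=T, B9=F
run #6 (p=4, q=2, y=3) runs B1->F, B3->S, B2->F, B5->T, B9->F; records B1=F, B2=F, B3=S, B5=T, B9=F
run #7 (p=5, q=2, y=3) runs B1->F, B3->S, B2->F, B5->T, B9->F; records B1=F, B2=F, B3=S, B5=T, B9=F
run #8 (p=6, q=0, y=6) runs B1->F, B3->E, B4->S, B2->T, B5->T, B9->T; records B1=F, B2=T, B3=E, B4=S, B5=T, B9=T
run #9 (p=3, q=2, y=5) runs B1->T, B5->T, B9->F; records B1=T, B5=T, B9=F
run #10 (p=5, q=1, y=6) runs B1->F, B3->E, B4->S, B2->T, B5->F, B7->S, B6->F, B8->T, B9->T; records B1=F, B2=T, B3=E, B4=S, B5=F, B6=F, B7=S, B8=T, B9=T
the full pool covers 16 outcomes: B1=T, B1=F, B2=T, B2=F, B3=S, B3=E, B4=S, B4=E, B5=T, B5=F, B6=F, B7=S, B7=E, B8=T, B9=T, B9=F
size 1 is not enough: best union over all size-1 subsets is 9/16
size 2 is not enough: best union over all size-2 subsets is 13/16
size 3 is not enough: best union over all size-3 subsets is 14/16
size 4 is not enough: best union over all size-4 subsets is 15/16
inputs {1, 3, 6, 9, 10} (size 5) cover everything; no size-5 subset with a lexicographically smaller index list covers all 16

Answer: 5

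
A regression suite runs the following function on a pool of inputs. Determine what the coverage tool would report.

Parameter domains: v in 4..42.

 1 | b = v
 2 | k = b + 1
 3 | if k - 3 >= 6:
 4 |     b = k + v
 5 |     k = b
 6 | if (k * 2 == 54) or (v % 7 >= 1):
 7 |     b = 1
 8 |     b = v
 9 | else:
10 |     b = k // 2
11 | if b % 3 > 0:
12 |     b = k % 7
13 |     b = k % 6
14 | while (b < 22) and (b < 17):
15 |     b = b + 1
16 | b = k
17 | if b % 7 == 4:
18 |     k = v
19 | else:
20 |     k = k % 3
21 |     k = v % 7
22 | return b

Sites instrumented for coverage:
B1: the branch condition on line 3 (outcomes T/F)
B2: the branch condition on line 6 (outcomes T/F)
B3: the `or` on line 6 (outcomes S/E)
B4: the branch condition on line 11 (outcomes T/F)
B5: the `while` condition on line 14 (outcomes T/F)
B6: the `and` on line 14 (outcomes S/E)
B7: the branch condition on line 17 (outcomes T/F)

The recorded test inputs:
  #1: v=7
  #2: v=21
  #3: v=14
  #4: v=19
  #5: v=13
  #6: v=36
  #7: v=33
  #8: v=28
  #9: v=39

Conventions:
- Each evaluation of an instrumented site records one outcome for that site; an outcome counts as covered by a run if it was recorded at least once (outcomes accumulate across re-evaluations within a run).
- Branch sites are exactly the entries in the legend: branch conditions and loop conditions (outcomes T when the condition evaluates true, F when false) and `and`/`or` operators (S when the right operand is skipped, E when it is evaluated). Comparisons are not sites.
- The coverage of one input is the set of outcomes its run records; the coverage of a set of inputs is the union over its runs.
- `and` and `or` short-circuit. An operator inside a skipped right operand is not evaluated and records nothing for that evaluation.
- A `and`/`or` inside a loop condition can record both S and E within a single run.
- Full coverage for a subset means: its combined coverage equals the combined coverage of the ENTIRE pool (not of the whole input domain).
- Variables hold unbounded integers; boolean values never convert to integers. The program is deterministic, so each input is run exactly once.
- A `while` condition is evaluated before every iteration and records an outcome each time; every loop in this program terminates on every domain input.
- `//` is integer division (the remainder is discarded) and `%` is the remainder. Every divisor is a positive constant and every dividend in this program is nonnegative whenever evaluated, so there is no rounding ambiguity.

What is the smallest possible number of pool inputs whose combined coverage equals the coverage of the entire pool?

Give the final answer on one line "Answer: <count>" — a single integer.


test 1 (v=7) fires B1->F, B3->E, B2->F, B4->T, B6->E, B5->T, B6->E, B5->T, B6->E, B5->T, B6->E, B5->T, B6->E, B5->T, ...; hits B1=F, B2=F, B3=E, B4=T, B5=T, B5=F, B6=E, B7=F
test 2 (v=21) fires B1->T, B3->E, B2->F, B4->F, B6->E, B5->F, B7->F; hits B1=T, B2=F, B3=E, B4=F, B5=F, B6=E, B7=F
test 3 (v=14) fires B1->T, B3->E, B2->F, B4->T, B6->E, B5->T, B6->E, B5->T, B6->E, B5->T, B6->E, B5->T, B6->E, B5->T, ...; hits B1=T, B2=F, B3=E, B4=T, B5=T, B5=F, B6=E, B7=F
test 4 (v=19) fires B1->T, B3->E, B2->T, B4->T, B6->E, B5->T, B6->E, B5->T, B6->E, B5->T, B6->E, B5->T, B6->E, B5->T, ...; hits B1=T, B2=T, B3=E, B4=T, B5=T, B5=F, B6=E, B7=T
test 5 (v=13) fires B1->T, B3->S, B2->T, B4->T, B6->E, B5->T, B6->E, B5->T, B6->E, B5->T, B6->E, B5->T, B6->E, B5->T, ...; hits B1=T, B2=T, B3=S, B4=T, B5=T, B5=F, B6=E, B7=F
test 6 (v=36) fires B1->T, B3->E, B2->T, B4->F, B6->S, B5->F, B7->F; hits B1=T, B2=T, B3=E, B4=F, B5=F, B6=S, B7=F
test 7 (v=33) fires B1->T, B3->E, B2->T, B4->F, B6->S, B5->F, B7->T; hits B1=T, B2=T, B3=E, B4=F, B5=F, B6=S, B7=T
test 8 (v=28) fires B1->T, B3->E, B2->F, B4->T, B6->E, B5->T, B6->E, B5->T, B6->E, B5->T, B6->E, B5->T, B6->E, B5->T, ...; hits B1=T, B2=F, B3=E, B4=T, B5=T, B5=F, B6=E, B7=F
test 9 (v=39) fires B1->T, B3->E, B2->T, B4->F, B6->S, B5->F, B7->F; hits B1=T, B2=T, B3=E, B4=F, B5=F, B6=S, B7=F
the full pool covers 14 outcomes: B1=T, B1=F, B2=T, B2=F, B3=S, B3=E, B4=T, B4=F, B5=T, B5=F, B6=S, B6=E, B7=T, B7=F
every size-1 subset falls short of the 14 outcomes (best: 8/14)
every size-2 subset falls short of the 14 outcomes (best: 13/14)
size 3: inputs {1, 5, 7} cover all 14 outcomes, and no lexicographically smaller subset of this size does
Answer: 3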